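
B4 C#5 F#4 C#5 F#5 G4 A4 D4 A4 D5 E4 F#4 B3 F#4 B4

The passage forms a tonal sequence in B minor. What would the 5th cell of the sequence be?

With a 5-note motive the entries are B4, G4, E4, each down a 3rd from the previous.
Extending down a 3rd: C#4 → A3.
So cell 5 is A3 B3 E3 B3 E4.

A3 B3 E3 B3 E4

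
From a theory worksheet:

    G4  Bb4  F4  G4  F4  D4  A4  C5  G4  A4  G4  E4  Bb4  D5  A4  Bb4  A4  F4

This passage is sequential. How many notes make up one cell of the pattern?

18 notes total. Splitting into 3 groups of 6:
G4 Bb4 F4 G4 F4 D4 | A4 C5 G4 A4 G4 E4 | Bb4 D5 A4 Bb4 A4 F4
That's a consistent up a 2nd shift per cell, and no other grouping gives one.

6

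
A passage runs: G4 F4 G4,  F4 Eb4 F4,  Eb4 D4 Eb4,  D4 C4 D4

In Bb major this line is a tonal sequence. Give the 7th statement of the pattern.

A3 G3 A3

Taking 3-note groups, the heads are G4, F4, Eb4, D4: the pattern moves down a 2nd.
Carrying on: C4 → Bb3 → A3.
From A3 the diatonic shape gives A3 G3 A3.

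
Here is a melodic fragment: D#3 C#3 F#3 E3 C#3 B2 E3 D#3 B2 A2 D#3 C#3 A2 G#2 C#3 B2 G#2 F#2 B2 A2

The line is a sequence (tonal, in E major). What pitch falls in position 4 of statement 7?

The unit is 4 notes. Position-4 pitches of the 5 shown cells: E3, D#3, C#3, B2, A2.
Each moves down a 2nd. Continuing: G#2 → F#2.

F#2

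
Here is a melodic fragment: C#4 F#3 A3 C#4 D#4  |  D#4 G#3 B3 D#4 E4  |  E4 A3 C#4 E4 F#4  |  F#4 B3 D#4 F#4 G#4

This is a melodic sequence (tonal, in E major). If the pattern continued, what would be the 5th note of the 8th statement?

With 5-note cells, note 5 of each statement runs D#4, E4, F#4, G#4.
Each moves up a 2nd. Continuing: A4 → B4 → C#5 → D#5.

D#5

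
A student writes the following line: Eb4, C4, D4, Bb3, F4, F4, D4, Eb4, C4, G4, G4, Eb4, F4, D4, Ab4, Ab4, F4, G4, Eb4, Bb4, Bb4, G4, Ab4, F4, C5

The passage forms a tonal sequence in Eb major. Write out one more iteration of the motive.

With a 5-note motive the entries are Eb4, F4, G4, Ab4, Bb4, each up a 2nd from the previous.
Statement 6 starts on C5 and keeps the same diatonic contour: C5 Ab4 Bb4 G4 D5.

C5 Ab4 Bb4 G4 D5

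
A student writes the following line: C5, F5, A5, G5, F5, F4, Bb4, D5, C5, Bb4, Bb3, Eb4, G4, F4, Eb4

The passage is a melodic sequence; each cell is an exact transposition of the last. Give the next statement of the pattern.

Eb3 Ab3 C4 Bb3 Ab3

Unit = 5 notes; the statements start on C5, F4, Bb3, moving down a 5th each time.
So cell 4 is Eb3 Ab3 C4 Bb3 Ab3.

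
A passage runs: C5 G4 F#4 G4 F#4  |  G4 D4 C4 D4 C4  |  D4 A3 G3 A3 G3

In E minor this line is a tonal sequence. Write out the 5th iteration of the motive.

The 5-note cells begin on C5, G4, D4 — each down a 4th from the last.
Extending down a 4th: A3 → E3.
Statement 5 starts on E3 and keeps the same diatonic contour: E3 B2 A2 B2 A2.

E3 B2 A2 B2 A2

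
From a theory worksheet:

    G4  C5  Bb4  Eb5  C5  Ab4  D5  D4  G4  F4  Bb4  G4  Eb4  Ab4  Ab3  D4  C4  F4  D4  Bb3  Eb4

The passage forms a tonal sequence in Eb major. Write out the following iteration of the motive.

Eb3 Ab3 G3 C4 Ab3 F3 Bb3

With a 7-note motive the entries are G4, D4, Ab3, each down a 4th from the previous.
So cell 4 is Eb3 Ab3 G3 C4 Ab3 F3 Bb3.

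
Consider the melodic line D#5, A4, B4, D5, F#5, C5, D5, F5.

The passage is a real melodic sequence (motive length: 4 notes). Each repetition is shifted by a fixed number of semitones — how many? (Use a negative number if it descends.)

3

Unit = 4 notes; the statements start on D#5, F#5, moving up a 3rd each time.
D#5→F#5 is 78 − 75 = 3 semitones.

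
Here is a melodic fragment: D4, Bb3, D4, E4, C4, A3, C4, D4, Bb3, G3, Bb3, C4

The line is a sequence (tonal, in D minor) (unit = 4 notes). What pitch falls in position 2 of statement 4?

F3

With 4-note cells, note 2 of each statement runs Bb3, A3, G3.
Each moves down a 2nd; the next is F3.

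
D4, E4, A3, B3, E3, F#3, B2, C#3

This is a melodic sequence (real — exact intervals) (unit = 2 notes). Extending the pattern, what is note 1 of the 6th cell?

C#2

Grouping in 2s, the 1st note of each cell is D4, A3, E3, B2.
Carrying that down a 4th forward: F#2 → C#2.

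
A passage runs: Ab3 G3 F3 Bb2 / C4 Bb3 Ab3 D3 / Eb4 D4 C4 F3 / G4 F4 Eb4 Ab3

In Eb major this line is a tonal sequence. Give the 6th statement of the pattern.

Unit = 4 notes; the statements start on Ab3, C4, Eb4, G4, moving up a 3rd each time.
Continuing the starts: Bb4 → D5.
From D5 the diatonic shape gives D5 C5 Bb4 Eb4.

D5 C5 Bb4 Eb4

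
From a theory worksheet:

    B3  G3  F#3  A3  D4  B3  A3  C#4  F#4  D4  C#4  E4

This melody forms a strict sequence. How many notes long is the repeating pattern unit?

Try groups of 4 (3 cells in 12 notes):
B3 G3 F#3 A3 | D4 B3 A3 C#4 | F#4 D4 C#4 E4
Every group is a transposition up a 3rd of the one before; no shorter unit works.

4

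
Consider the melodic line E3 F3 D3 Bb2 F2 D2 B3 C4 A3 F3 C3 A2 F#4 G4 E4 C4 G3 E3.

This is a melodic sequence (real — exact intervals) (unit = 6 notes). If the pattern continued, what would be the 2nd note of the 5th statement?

A5

With 6-note cells, note 2 of each statement runs F3, C4, G4.
Extending up a 5th: D5 → A5.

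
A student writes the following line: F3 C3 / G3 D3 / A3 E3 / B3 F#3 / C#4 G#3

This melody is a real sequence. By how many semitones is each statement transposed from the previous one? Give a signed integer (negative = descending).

2

With a 2-note motive the entries are F3, G3, A3, B3, C#4, each up a 2nd from the previous.
Counting half-steps from F3 to G3: 2.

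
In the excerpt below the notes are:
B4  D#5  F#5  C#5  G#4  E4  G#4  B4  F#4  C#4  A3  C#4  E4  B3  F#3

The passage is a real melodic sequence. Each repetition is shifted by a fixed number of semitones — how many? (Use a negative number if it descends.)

Unit = 5 notes; the statements start on B4, E4, A3, moving down a 5th each time.
B4 to E4 spans -7 semitones.

-7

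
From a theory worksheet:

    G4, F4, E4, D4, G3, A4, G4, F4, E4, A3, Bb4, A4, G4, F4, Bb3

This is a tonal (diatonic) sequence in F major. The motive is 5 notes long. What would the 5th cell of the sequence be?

The 5-note cells begin on G4, A4, Bb4 — each up a 2nd from the last.
Continuing the starts: C5 → D5.
So cell 5 is D5 C5 Bb4 A4 D4.

D5 C5 Bb4 A4 D4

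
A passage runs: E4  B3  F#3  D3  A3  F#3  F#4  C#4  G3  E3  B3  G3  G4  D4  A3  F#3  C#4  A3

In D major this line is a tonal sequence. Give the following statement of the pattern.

With a 6-note motive the entries are E4, F#4, G4, each up a 2nd from the previous.
Statement 4 starts on A4 and keeps the same diatonic contour: A4 E4 B3 G3 D4 B3.

A4 E4 B3 G3 D4 B3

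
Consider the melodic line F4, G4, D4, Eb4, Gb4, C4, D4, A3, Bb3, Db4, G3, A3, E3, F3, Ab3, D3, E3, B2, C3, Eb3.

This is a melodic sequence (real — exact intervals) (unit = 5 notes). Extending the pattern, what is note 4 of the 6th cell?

D2

With 5-note cells, note 4 of each statement runs Eb4, Bb3, F3, C3.
Extending down a 4th: G2 → D2.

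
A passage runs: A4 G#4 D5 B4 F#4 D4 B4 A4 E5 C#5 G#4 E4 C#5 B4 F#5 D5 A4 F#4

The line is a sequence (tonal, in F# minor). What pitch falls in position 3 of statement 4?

G#5

Grouping in 6s, the 3rd note of each cell is D5, E5, F#5.
Each moves up a 2nd; the next is G#5.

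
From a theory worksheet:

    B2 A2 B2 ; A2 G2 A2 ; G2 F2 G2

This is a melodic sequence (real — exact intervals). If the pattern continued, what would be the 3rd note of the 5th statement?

With 3-note cells, note 3 of each statement runs B2, A2, G2.
Each moves down a 2nd. Continuing: F2 → Eb2.

Eb2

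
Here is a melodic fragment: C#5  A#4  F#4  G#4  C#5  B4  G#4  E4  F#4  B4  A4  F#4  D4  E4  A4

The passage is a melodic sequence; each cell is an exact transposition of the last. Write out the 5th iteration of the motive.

F4 D4 Bb3 C4 F4

The 5-note cells begin on C#5, B4, A4 — each down a 2nd from the last.
Carrying on: G4 → F4.
From F4 the exact shape gives F4 D4 Bb3 C4 F4.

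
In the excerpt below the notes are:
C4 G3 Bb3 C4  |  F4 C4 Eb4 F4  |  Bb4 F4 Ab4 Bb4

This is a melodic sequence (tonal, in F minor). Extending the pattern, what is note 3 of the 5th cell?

The unit is 4 notes. Position-3 pitches of the 3 shown cells: Bb3, Eb4, Ab4.
Extending up a 4th: Db5 → G5.

G5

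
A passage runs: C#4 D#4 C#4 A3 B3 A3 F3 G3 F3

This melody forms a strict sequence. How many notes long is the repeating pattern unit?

Try groups of 3 (3 cells in 9 notes):
C#4 D#4 C#4 | A3 B3 A3 | F3 G3 F3
Each cell is the previous one down a 3rd — so the unit is 3 notes.

3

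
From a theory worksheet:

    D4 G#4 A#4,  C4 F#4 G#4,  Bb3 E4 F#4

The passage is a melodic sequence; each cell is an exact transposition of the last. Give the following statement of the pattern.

Ab3 D4 E4

The 3-note cells begin on D4, C4, Bb3 — each down a 2nd from the last.
So cell 4 is Ab3 D4 E4.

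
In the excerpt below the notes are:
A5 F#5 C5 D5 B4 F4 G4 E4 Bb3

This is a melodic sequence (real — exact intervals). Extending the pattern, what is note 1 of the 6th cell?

The unit is 3 notes. Position-1 pitches of the 3 shown cells: A5, D5, G4.
Each moves down a 5th. Continuing: C4 → F3 → Bb2.

Bb2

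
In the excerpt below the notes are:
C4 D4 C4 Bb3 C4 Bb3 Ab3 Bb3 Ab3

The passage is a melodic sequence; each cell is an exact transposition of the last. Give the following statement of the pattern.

Gb3 Ab3 Gb3

Taking 3-note groups, the heads are C4, Bb3, Ab3: the pattern moves down a 2nd.
So cell 4 is Gb3 Ab3 Gb3.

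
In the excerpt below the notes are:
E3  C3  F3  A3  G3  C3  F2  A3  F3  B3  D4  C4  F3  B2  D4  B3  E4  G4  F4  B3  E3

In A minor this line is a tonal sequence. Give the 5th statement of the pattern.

The 7-note cells begin on E3, A3, D4 — each up a 4th from the last.
Carrying on: G4 → C5.
Statement 5 starts on C5 and keeps the same diatonic contour: C5 A4 D5 F5 E5 A4 D4.

C5 A4 D5 F5 E5 A4 D4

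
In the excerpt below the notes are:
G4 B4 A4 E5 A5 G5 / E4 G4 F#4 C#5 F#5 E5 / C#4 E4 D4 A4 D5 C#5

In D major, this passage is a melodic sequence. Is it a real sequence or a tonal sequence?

Every note is diatonic to D major.
Cell 1 has +4 semitones from note 1 to 2, but cell 2 has +3 — the interval quality changes while the contour stays the same, which is the hallmark of a tonal sequence.

tonal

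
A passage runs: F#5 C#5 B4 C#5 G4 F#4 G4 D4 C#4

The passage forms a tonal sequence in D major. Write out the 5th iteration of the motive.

A3 E3 D3

The 3-note cells begin on F#5, C#5, G4 — each down a 4th from the last.
Continuing the starts: D4 → A3.
So cell 5 is A3 E3 D3.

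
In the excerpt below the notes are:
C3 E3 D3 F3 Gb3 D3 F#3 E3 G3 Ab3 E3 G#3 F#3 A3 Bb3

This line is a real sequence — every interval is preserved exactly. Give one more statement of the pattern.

The 5-note cells begin on C3, D3, E3 — each up a 2nd from the last.
So cell 4 is F#3 A#3 G#3 B3 C4.

F#3 A#3 G#3 B3 C4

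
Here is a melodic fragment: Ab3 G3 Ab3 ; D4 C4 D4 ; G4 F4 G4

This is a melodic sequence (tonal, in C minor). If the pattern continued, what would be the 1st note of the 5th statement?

Grouping in 3s, the 1st note of each cell is Ab3, D4, G4.
Extending up a 4th: C5 → F5.

F5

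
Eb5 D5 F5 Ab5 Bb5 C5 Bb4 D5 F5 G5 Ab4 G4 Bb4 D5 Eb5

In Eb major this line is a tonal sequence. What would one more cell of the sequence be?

Taking 5-note groups, the heads are Eb5, C5, Ab4: the pattern moves down a 3rd.
So cell 4 is F4 Eb4 G4 Bb4 C5.

F4 Eb4 G4 Bb4 C5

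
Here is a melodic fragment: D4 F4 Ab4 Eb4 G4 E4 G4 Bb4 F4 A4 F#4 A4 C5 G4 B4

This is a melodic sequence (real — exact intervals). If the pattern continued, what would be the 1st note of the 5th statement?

A#4

Grouping in 5s, the 1st note of each cell is D4, E4, F#4.
Each moves up a 2nd. Continuing: G#4 → A#4.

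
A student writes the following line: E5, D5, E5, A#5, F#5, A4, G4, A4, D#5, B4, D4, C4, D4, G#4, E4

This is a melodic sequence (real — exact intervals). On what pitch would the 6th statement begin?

F2

With a 5-note motive the entries are E5, A4, D4, each down a 5th from the previous.
Continuing: G3 → C3 → F2. Statement 6 starts on F2.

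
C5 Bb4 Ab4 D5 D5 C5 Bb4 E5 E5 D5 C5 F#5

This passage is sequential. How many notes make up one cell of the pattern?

4

Try groups of 4 (3 cells in 12 notes):
C5 Bb4 Ab4 D5 | D5 C5 Bb4 E5 | E5 D5 C5 F#5
That's a consistent up a 2nd shift per cell, and no other grouping gives one.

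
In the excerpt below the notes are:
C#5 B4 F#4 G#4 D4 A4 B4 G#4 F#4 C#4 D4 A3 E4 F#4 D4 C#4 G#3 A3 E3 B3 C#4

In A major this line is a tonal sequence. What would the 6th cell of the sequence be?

Taking 7-note groups, the heads are C#5, G#4, D4: the pattern moves down a 4th.
Continuing the starts: A3 → E3 → B2.
Statement 6 starts on B2 and keeps the same diatonic contour: B2 A2 E2 F#2 C#2 G#2 A2.

B2 A2 E2 F#2 C#2 G#2 A2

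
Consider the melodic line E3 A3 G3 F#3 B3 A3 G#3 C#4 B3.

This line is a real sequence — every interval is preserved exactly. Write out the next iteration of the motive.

A#3 D#4 C#4

With a 3-note motive the entries are E3, F#3, G#3, each up a 2nd from the previous.
So cell 4 is A#3 D#4 C#4.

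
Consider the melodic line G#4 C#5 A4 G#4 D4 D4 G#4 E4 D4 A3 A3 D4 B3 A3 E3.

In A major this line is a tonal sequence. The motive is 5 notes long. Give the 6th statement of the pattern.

F#2 B2 G#2 F#2 C#2

Taking 5-note groups, the heads are G#4, D4, A3: the pattern moves down a 4th.
Extending down a 4th: E3 → B2 → F#2.
From F#2 the diatonic shape gives F#2 B2 G#2 F#2 C#2.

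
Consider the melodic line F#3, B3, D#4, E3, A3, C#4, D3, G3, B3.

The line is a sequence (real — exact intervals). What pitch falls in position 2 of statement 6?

The unit is 3 notes. Position-2 pitches of the 3 shown cells: B3, A3, G3.
Carrying that down a 2nd forward: F3 → Eb3 → Db3.

Db3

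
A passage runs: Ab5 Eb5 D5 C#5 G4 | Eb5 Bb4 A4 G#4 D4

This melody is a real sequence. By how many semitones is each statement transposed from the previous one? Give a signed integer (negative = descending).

The 5-note cells begin on Ab5, Eb5 — each down a 4th from the last.
Ab5→Eb5 is 75 − 80 = -5 semitones.

-5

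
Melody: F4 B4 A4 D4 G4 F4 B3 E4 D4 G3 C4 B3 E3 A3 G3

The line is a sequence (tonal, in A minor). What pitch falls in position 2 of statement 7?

D3

Grouping in 3s, the 2nd note of each cell is B4, G4, E4, C4, A3.
Carrying that down a 3rd forward: F3 → D3.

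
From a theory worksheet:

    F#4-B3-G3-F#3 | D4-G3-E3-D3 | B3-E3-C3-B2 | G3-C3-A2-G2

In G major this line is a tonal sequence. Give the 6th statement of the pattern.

C3 F#2 D2 C2

The 4-note cells begin on F#4, D4, B3, G3 — each down a 3rd from the last.
Continuing the starts: E3 → C3.
From C3 the diatonic shape gives C3 F#2 D2 C2.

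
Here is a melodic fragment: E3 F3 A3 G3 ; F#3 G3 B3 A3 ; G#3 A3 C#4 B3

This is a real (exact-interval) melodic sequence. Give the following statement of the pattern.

A#3 B3 D#4 C#4

Unit = 4 notes; the statements start on E3, F#3, G#3, moving up a 2nd each time.
From A#3 the exact shape gives A#3 B3 D#4 C#4.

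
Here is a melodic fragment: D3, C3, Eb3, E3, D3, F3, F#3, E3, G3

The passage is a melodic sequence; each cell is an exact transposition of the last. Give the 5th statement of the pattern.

A#3 G#3 B3

Taking 3-note groups, the heads are D3, E3, F#3: the pattern moves up a 2nd.
Continuing the starts: G#3 → A#3.
So cell 5 is A#3 G#3 B3.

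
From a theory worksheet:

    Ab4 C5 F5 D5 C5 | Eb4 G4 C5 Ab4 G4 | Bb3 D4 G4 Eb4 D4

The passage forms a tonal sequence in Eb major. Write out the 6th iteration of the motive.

G2 Bb2 Eb3 C3 Bb2

Unit = 5 notes; the statements start on Ab4, Eb4, Bb3, moving down a 4th each time.
Extending down a 4th: F3 → C3 → G2.
So cell 6 is G2 Bb2 Eb3 C3 Bb2.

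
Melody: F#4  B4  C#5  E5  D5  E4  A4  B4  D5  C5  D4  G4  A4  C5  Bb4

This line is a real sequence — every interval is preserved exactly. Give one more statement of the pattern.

With a 5-note motive the entries are F#4, E4, D4, each down a 2nd from the previous.
So cell 4 is C4 F4 G4 Bb4 Ab4.

C4 F4 G4 Bb4 Ab4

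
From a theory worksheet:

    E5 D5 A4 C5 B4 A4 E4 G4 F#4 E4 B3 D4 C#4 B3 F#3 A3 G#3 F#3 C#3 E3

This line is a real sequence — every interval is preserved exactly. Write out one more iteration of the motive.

D#3 C#3 G#2 B2

Taking 4-note groups, the heads are E5, B4, F#4, C#4, G#3: the pattern moves down a 4th.
Statement 6 starts on D#3 and keeps the same exact contour: D#3 C#3 G#2 B2.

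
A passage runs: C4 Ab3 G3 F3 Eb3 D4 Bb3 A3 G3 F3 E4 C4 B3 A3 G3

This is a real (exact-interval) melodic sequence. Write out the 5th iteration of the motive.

The 5-note cells begin on C4, D4, E4 — each up a 2nd from the last.
Extending up a 2nd: F#4 → G#4.
From G#4 the exact shape gives G#4 E4 D#4 C#4 B3.

G#4 E4 D#4 C#4 B3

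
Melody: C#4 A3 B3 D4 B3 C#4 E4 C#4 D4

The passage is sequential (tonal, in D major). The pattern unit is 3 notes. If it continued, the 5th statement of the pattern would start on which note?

With a 3-note motive the entries are C#4, D4, E4, each up a 2nd from the previous.
Continuing: F#4 → G4. Statement 5 starts on G4.

G4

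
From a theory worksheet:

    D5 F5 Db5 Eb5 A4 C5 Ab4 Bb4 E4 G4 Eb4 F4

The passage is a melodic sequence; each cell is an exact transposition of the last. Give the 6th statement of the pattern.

C#3 E3 C3 D3

The 4-note cells begin on D5, A4, E4 — each down a 4th from the last.
Continuing the starts: B3 → F#3 → C#3.
Statement 6 starts on C#3 and keeps the same exact contour: C#3 E3 C3 D3.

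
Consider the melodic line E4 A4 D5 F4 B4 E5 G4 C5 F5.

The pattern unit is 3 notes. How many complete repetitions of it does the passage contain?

9 notes in groups of 3 gives 9/3 = 3 statements.
Starts: E4, F4, G4 — each up a 2nd.

3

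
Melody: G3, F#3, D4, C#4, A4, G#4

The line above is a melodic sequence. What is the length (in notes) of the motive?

2

There are 6 notes; a 2-note unit gives 3 cells:
G3 F#3 | D4 C#4 | A4 G#4
Every group is a transposition up a 5th of the one before; no shorter unit works.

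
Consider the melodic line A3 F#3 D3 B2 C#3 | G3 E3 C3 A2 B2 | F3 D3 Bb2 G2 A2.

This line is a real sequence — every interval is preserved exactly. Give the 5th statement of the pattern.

Unit = 5 notes; the statements start on A3, G3, F3, moving down a 2nd each time.
Carrying on: Eb3 → Db3.
Statement 5 starts on Db3 and keeps the same exact contour: Db3 Bb2 Gb2 Eb2 F2.

Db3 Bb2 Gb2 Eb2 F2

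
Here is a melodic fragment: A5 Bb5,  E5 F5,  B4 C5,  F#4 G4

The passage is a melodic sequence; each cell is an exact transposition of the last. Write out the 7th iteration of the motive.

Unit = 2 notes; the statements start on A5, E5, B4, F#4, moving down a 4th each time.
Continuing the starts: C#4 → G#3 → D#3.
So cell 7 is D#3 E3.

D#3 E3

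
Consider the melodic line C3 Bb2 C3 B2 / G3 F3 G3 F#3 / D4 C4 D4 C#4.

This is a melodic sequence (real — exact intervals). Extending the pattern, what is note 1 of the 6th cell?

The unit is 4 notes. Position-1 pitches of the 3 shown cells: C3, G3, D4.
Each moves up a 5th. Continuing: A4 → E5 → B5.

B5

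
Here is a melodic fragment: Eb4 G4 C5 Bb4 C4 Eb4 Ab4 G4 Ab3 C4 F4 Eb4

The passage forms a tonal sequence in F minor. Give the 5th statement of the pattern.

Unit = 4 notes; the statements start on Eb4, C4, Ab3, moving down a 3rd each time.
Carrying on: F3 → Db3.
So cell 5 is Db3 F3 Bb3 Ab3.

Db3 F3 Bb3 Ab3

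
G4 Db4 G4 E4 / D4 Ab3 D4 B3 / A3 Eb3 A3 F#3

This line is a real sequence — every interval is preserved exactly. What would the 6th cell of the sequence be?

The 4-note cells begin on G4, D4, A3 — each down a 4th from the last.
Extending down a 4th: E3 → B2 → F#2.
So cell 6 is F#2 C2 F#2 D#2.

F#2 C2 F#2 D#2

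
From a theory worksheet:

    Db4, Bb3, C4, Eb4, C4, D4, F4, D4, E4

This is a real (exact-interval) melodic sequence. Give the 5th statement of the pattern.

The 3-note cells begin on Db4, Eb4, F4 — each up a 2nd from the last.
Carrying on: G4 → A4.
From A4 the exact shape gives A4 F#4 G#4.

A4 F#4 G#4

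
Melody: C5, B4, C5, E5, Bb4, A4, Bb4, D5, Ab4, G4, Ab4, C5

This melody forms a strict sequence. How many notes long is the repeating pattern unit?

There are 12 notes; a 4-note unit gives 3 cells:
C5 B4 C5 E5 | Bb4 A4 Bb4 D5 | Ab4 G4 Ab4 C5
Each cell is the previous one down a 2nd — so the unit is 4 notes.

4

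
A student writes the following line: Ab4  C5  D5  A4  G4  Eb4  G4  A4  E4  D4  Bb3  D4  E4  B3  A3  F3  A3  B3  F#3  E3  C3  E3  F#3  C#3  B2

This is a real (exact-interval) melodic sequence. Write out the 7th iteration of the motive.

D2 F#2 G#2 D#2 C#2

Unit = 5 notes; the statements start on Ab4, Eb4, Bb3, F3, C3, moving down a 4th each time.
Carrying on: G2 → D2.
Statement 7 starts on D2 and keeps the same exact contour: D2 F#2 G#2 D#2 C#2.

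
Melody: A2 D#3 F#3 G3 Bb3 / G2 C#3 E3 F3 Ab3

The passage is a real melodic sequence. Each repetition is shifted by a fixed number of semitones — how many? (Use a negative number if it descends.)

-2

Taking 5-note groups, the heads are A2, G2: the pattern moves down a 2nd.
Counting half-steps from A2 to G2: -2.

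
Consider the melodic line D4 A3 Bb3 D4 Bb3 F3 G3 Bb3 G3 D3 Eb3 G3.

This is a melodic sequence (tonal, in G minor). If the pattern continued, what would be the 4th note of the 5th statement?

C3

The unit is 4 notes. Position-4 pitches of the 3 shown cells: D4, Bb3, G3.
Each moves down a 3rd. Continuing: Eb3 → C3.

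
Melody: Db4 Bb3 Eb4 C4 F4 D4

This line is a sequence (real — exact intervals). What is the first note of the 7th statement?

C#5

The 2-note cells begin on Db4, Eb4, F4 — each up a 2nd from the last.
Extending the heads up a 2nd: G4 → A4 → B4 → C#5.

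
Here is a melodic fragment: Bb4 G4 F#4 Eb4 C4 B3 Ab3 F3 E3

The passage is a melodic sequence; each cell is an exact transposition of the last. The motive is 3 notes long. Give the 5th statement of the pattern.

With a 3-note motive the entries are Bb4, Eb4, Ab3, each down a 5th from the previous.
Extending down a 5th: Db3 → Gb2.
So cell 5 is Gb2 Eb2 D2.

Gb2 Eb2 D2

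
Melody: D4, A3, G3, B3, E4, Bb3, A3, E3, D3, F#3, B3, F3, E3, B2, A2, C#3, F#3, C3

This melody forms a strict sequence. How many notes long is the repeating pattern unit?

6

Try groups of 6 (3 cells in 18 notes):
D4 A3 G3 B3 E4 Bb3 | A3 E3 D3 F#3 B3 F3 | E3 B2 A2 C#3 F#3 C3
Every group is a transposition down a 4th of the one before; no shorter unit works.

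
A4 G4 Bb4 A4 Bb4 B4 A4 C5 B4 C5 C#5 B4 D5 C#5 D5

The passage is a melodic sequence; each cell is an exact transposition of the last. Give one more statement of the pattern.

D#5 C#5 E5 D#5 E5

Unit = 5 notes; the statements start on A4, B4, C#5, moving up a 2nd each time.
So cell 4 is D#5 C#5 E5 D#5 E5.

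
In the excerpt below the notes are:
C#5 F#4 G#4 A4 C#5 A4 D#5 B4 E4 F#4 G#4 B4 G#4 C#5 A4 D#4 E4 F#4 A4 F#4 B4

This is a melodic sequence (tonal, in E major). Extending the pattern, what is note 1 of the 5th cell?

F#4

The unit is 7 notes. Position-1 pitches of the 3 shown cells: C#5, B4, A4.
Each moves down a 2nd. Continuing: G#4 → F#4.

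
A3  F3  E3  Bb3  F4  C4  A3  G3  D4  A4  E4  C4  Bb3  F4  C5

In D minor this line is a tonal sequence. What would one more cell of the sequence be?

Taking 5-note groups, the heads are A3, C4, E4: the pattern moves up a 3rd.
From G4 the diatonic shape gives G4 E4 D4 A4 E5.

G4 E4 D4 A4 E5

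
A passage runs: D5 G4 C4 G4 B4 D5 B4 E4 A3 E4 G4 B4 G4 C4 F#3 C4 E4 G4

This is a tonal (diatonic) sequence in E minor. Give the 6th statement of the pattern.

A3 D3 G2 D3 F#3 A3

The 6-note cells begin on D5, B4, G4 — each down a 3rd from the last.
Continuing the starts: E4 → C4 → A3.
From A3 the diatonic shape gives A3 D3 G2 D3 F#3 A3.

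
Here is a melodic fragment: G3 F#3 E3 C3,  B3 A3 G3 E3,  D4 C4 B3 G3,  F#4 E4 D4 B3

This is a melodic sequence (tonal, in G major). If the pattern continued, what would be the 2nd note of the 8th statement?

With 4-note cells, note 2 of each statement runs F#3, A3, C4, E4.
Extending up a 3rd: G4 → B4 → D5 → F#5.

F#5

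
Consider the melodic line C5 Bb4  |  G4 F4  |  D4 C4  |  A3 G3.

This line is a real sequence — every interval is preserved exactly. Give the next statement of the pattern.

With a 2-note motive the entries are C5, G4, D4, A3, each down a 4th from the previous.
From E3 the exact shape gives E3 D3.

E3 D3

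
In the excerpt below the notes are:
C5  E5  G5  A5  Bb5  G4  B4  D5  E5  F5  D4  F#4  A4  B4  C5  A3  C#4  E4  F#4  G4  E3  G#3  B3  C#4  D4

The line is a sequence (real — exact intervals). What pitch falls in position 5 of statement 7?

E3

The unit is 5 notes. Position-5 pitches of the 5 shown cells: Bb5, F5, C5, G4, D4.
Carrying that down a 4th forward: A3 → E3.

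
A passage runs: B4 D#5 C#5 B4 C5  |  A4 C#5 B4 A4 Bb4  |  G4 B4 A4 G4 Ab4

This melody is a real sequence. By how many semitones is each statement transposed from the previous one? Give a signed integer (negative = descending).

-2

The 5-note cells begin on B4, A4, G4 — each down a 2nd from the last.
B4 to A4 spans -2 semitones.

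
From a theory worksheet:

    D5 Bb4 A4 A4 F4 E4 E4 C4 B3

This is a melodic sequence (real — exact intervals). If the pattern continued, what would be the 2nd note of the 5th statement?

D3

With 3-note cells, note 2 of each statement runs Bb4, F4, C4.
Each moves down a 4th. Continuing: G3 → D3.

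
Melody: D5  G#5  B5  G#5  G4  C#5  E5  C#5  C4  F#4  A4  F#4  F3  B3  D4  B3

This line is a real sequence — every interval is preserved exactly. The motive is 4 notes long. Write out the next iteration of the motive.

Bb2 E3 G3 E3

With a 4-note motive the entries are D5, G4, C4, F3, each down a 5th from the previous.
From Bb2 the exact shape gives Bb2 E3 G3 E3.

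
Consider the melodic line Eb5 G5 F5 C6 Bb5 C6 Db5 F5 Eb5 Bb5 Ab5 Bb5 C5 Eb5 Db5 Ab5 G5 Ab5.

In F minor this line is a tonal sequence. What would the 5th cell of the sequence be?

Ab4 C5 Bb4 F5 Eb5 F5

With a 6-note motive the entries are Eb5, Db5, C5, each down a 2nd from the previous.
Continuing the starts: Bb4 → Ab4.
From Ab4 the diatonic shape gives Ab4 C5 Bb4 F5 Eb5 F5.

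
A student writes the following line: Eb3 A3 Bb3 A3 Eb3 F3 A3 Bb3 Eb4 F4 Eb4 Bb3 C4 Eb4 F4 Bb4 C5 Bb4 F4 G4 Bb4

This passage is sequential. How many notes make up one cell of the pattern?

21 notes total. Splitting into 3 groups of 7:
Eb3 A3 Bb3 A3 Eb3 F3 A3 | Bb3 Eb4 F4 Eb4 Bb3 C4 Eb4 | F4 Bb4 C5 Bb4 F4 G4 Bb4
That's a consistent up a 5th shift per cell, and no other grouping gives one.

7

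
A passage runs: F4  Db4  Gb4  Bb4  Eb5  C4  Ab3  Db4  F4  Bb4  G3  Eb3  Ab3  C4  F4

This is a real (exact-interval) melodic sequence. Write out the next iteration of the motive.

Taking 5-note groups, the heads are F4, C4, G3: the pattern moves down a 4th.
So cell 4 is D3 Bb2 Eb3 G3 C4.

D3 Bb2 Eb3 G3 C4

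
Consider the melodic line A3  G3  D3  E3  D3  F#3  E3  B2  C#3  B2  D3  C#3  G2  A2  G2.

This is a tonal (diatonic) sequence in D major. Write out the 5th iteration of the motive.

Unit = 5 notes; the statements start on A3, F#3, D3, moving down a 3rd each time.
Carrying on: B2 → G2.
Statement 5 starts on G2 and keeps the same diatonic contour: G2 F#2 C#2 D2 C#2.

G2 F#2 C#2 D2 C#2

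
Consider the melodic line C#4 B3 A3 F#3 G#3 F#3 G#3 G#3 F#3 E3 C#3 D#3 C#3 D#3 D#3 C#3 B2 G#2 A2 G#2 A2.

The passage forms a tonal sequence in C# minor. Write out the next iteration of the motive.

A2 G#2 F#2 D#2 E2 D#2 E2

With a 7-note motive the entries are C#4, G#3, D#3, each down a 4th from the previous.
From A2 the diatonic shape gives A2 G#2 F#2 D#2 E2 D#2 E2.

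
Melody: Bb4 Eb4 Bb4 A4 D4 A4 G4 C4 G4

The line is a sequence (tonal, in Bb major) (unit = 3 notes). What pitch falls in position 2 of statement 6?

Grouping in 3s, the 2nd note of each cell is Eb4, D4, C4.
Carrying that down a 2nd forward: Bb3 → A3 → G3.

G3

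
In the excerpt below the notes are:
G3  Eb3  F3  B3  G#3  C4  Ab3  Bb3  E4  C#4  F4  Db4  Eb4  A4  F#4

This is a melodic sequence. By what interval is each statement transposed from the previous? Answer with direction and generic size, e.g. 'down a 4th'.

up a 4th

Taking 5-note groups, the heads are G3, C4, F4: the pattern moves up a 4th.
G3 to C4 is up a 4th.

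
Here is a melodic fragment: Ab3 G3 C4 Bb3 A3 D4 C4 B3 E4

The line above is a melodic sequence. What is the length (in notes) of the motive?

There are 9 notes; a 3-note unit gives 3 cells:
Ab3 G3 C4 | Bb3 A3 D4 | C4 B3 E4
That's a consistent up a 2nd shift per cell, and no other grouping gives one.

3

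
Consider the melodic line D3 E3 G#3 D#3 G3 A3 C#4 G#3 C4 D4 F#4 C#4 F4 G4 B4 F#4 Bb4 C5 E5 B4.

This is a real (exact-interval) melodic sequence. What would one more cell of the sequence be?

The 4-note cells begin on D3, G3, C4, F4, Bb4 — each up a 4th from the last.
From Eb5 the exact shape gives Eb5 F5 A5 E5.

Eb5 F5 A5 E5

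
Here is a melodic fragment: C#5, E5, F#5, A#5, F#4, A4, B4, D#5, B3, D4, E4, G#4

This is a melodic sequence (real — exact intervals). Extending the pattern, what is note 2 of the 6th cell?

F2

The unit is 4 notes. Position-2 pitches of the 3 shown cells: E5, A4, D4.
Carrying that down a 5th forward: G3 → C3 → F2.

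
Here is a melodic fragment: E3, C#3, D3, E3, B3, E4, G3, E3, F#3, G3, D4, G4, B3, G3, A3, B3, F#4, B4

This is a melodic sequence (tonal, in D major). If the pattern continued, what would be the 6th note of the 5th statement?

F#5

With 6-note cells, note 6 of each statement runs E4, G4, B4.
Each moves up a 3rd. Continuing: D5 → F#5.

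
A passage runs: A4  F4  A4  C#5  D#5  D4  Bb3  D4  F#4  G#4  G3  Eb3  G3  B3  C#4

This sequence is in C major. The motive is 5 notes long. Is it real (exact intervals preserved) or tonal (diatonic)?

real

Each cell has the same semitone pattern (-4, 4, 4, 2) — intervals are preserved exactly.
And C#5 lies outside C major, so the sequence is real rather than tonal.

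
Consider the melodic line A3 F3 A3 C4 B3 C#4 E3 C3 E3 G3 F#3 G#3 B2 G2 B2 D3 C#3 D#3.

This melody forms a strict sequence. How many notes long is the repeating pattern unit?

6

There are 18 notes; a 6-note unit gives 3 cells:
A3 F3 A3 C4 B3 C#4 | E3 C3 E3 G3 F#3 G#3 | B2 G2 B2 D3 C#3 D#3
Every group is a transposition down a 4th of the one before; no shorter unit works.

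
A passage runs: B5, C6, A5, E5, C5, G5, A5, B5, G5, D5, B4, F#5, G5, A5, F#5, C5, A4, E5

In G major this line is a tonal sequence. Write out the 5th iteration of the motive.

Unit = 6 notes; the statements start on B5, A5, G5, moving down a 2nd each time.
Carrying on: F#5 → E5.
So cell 5 is E5 F#5 D5 A4 F#4 C5.

E5 F#5 D5 A4 F#4 C5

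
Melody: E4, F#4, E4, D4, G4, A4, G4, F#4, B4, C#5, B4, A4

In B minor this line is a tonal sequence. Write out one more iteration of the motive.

D5 E5 D5 C#5

With a 4-note motive the entries are E4, G4, B4, each up a 3rd from the previous.
Statement 4 starts on D5 and keeps the same diatonic contour: D5 E5 D5 C#5.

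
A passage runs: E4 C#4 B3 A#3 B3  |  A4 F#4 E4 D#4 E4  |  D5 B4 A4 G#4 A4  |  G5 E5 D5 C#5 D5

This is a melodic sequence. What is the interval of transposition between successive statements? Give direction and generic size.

up a 4th

Taking 5-note groups, the heads are E4, A4, D5, G5: the pattern moves up a 4th.
E4 to A4 is up a 4th.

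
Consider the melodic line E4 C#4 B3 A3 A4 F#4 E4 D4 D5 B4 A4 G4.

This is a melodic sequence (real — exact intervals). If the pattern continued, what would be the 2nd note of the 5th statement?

A5

With 4-note cells, note 2 of each statement runs C#4, F#4, B4.
Extending up a 4th: E5 → A5.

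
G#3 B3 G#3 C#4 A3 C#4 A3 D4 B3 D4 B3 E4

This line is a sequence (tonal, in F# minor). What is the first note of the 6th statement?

E4

With a 4-note motive the entries are G#3, A3, B3, each up a 2nd from the previous.
Extending the heads up a 2nd: C#4 → D4 → E4.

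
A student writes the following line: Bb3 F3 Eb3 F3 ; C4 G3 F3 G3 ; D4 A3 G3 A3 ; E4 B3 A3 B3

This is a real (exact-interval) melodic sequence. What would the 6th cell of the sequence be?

G#4 D#4 C#4 D#4

Unit = 4 notes; the statements start on Bb3, C4, D4, E4, moving up a 2nd each time.
Extending up a 2nd: F#4 → G#4.
From G#4 the exact shape gives G#4 D#4 C#4 D#4.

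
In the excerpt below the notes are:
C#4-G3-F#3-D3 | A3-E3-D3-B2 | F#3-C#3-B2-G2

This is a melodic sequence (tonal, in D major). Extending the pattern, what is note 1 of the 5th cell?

B2

Grouping in 4s, the 1st note of each cell is C#4, A3, F#3.
Carrying that down a 3rd forward: D3 → B2.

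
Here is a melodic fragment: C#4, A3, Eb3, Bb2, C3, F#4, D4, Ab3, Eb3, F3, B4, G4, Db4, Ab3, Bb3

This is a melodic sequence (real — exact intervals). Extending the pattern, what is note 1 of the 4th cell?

E5

The unit is 5 notes. Position-1 pitches of the 3 shown cells: C#4, F#4, B4.
Each moves up a 4th; the next is E5.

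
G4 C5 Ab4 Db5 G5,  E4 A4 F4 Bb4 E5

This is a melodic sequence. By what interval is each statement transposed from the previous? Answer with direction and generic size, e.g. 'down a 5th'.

down a 3rd

With a 5-note motive the entries are G4, E4, each down a 3rd from the previous.
From G4 to E4: down a 3rd.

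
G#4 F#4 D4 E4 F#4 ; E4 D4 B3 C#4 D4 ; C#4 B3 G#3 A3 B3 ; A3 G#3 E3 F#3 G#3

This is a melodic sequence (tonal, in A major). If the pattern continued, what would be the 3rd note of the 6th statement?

With 5-note cells, note 3 of each statement runs D4, B3, G#3, E3.
Each moves down a 3rd. Continuing: C#3 → A2.

A2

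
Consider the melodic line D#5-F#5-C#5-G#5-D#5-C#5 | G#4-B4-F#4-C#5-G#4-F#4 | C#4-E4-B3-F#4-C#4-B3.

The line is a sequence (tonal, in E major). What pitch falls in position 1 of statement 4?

F#3

Grouping in 6s, the 1st note of each cell is D#5, G#4, C#4.
From C#4, down a 5th gives F#3.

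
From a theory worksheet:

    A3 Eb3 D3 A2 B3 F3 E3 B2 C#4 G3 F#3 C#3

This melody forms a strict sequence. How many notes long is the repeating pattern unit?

4

12 notes total. Splitting into 3 groups of 4:
A3 Eb3 D3 A2 | B3 F3 E3 B2 | C#4 G3 F#3 C#3
Every group is a transposition up a 2nd of the one before; no shorter unit works.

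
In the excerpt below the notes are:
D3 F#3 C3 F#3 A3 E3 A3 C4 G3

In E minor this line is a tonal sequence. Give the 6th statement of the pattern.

With a 3-note motive the entries are D3, F#3, A3, each up a 3rd from the previous.
Extending up a 3rd: C4 → E4 → G4.
From G4 the diatonic shape gives G4 B4 F#4.

G4 B4 F#4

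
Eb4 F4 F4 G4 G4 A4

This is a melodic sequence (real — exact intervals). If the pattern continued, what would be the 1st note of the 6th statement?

With 2-note cells, note 1 of each statement runs Eb4, F4, G4.
Carrying that up a 2nd forward: A4 → B4 → C#5.

C#5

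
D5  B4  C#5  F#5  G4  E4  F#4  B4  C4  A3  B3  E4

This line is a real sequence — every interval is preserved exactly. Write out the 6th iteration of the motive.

Eb2 C2 D2 G2

With a 4-note motive the entries are D5, G4, C4, each down a 5th from the previous.
Extending down a 5th: F3 → Bb2 → Eb2.
Statement 6 starts on Eb2 and keeps the same exact contour: Eb2 C2 D2 G2.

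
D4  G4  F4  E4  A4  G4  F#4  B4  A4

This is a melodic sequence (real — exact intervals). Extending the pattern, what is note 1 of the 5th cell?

A#4

Grouping in 3s, the 1st note of each cell is D4, E4, F#4.
Each moves up a 2nd. Continuing: G#4 → A#4.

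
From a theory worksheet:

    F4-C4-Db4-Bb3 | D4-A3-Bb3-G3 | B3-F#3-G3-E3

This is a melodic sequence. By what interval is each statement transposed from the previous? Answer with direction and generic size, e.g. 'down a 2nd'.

The 4-note cells begin on F4, D4, B3 — each down a 3rd from the last.
F4 to D4 is down a 3rd.

down a 3rd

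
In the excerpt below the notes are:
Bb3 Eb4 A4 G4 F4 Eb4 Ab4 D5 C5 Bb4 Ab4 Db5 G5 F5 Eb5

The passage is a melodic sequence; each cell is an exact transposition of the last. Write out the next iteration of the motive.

Db5 Gb5 C6 Bb5 Ab5

The 5-note cells begin on Bb3, Eb4, Ab4 — each up a 4th from the last.
So cell 4 is Db5 Gb5 C6 Bb5 Ab5.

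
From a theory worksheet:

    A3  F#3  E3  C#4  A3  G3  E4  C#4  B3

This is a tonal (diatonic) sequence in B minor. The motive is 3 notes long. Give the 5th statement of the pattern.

B4 G4 F#4

The 3-note cells begin on A3, C#4, E4 — each up a 3rd from the last.
Continuing the starts: G4 → B4.
Statement 5 starts on B4 and keeps the same diatonic contour: B4 G4 F#4.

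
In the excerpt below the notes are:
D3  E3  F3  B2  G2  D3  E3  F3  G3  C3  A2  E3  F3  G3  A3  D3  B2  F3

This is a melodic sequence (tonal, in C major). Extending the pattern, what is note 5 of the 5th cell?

D3

Grouping in 6s, the 5th note of each cell is G2, A2, B2.
Extending up a 2nd: C3 → D3.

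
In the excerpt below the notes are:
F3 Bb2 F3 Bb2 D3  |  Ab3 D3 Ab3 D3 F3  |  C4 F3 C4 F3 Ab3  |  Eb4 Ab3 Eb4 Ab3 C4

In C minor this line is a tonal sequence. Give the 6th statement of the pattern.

Bb4 Eb4 Bb4 Eb4 G4

With a 5-note motive the entries are F3, Ab3, C4, Eb4, each up a 3rd from the previous.
Carrying on: G4 → Bb4.
Statement 6 starts on Bb4 and keeps the same diatonic contour: Bb4 Eb4 Bb4 Eb4 G4.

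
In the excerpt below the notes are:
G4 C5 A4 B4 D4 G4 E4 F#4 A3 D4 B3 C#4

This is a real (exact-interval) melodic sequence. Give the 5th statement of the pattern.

B2 E3 C#3 D#3

With a 4-note motive the entries are G4, D4, A3, each down a 4th from the previous.
Extending down a 4th: E3 → B2.
From B2 the exact shape gives B2 E3 C#3 D#3.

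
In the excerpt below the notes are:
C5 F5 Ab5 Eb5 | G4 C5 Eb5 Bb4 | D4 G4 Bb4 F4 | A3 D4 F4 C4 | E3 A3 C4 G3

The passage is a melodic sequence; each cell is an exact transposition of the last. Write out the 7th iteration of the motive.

F#2 B2 D3 A2

The 4-note cells begin on C5, G4, D4, A3, E3 — each down a 4th from the last.
Carrying on: B2 → F#2.
From F#2 the exact shape gives F#2 B2 D3 A2.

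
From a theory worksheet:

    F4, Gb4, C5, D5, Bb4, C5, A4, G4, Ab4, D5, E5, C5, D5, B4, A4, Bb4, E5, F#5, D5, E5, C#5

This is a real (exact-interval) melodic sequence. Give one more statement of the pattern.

B4 C5 F#5 G#5 E5 F#5 D#5

The 7-note cells begin on F4, G4, A4 — each up a 2nd from the last.
So cell 4 is B4 C5 F#5 G#5 E5 F#5 D#5.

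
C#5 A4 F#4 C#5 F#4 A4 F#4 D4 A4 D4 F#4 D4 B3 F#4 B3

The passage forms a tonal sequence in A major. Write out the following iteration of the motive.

Taking 5-note groups, the heads are C#5, A4, F#4: the pattern moves down a 3rd.
Statement 4 starts on D4 and keeps the same diatonic contour: D4 B3 G#3 D4 G#3.

D4 B3 G#3 D4 G#3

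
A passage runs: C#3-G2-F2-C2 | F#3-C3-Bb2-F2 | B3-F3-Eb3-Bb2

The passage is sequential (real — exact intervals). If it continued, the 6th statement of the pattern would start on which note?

Unit = 4 notes; the statements start on C#3, F#3, B3, moving up a 4th each time.
Extending the heads up a 4th: E4 → A4 → D5.

D5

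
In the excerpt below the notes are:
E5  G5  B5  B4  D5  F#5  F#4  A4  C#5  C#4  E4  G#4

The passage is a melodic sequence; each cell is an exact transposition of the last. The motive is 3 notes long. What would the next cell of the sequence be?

The 3-note cells begin on E5, B4, F#4, C#4 — each down a 4th from the last.
Statement 5 starts on G#3 and keeps the same exact contour: G#3 B3 D#4.

G#3 B3 D#4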